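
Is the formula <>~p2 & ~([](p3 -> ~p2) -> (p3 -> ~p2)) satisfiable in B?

1. <>~p2 & ~([](p3 -> ~p2) -> (p3 -> ~p2)), u
2. <>~p2, u
3. ~([](p3 -> ~p2) -> (p3 -> ~p2)), u
4. [](p3 -> ~p2), u
5. ~(p3 -> ~p2), u
6. p3, u
7. p2, u
8. p3 -> ~p2, u
9. ~p2, u
Accessibility: uRu
Branch closes: p2 and ~p2 both at u.
Every branch closes; the branch above is one of them.

Unsatisfiable (every branch closes)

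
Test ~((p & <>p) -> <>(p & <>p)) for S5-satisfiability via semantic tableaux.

1. ~((p & <>p) -> <>(p & <>p)), 0
2. p & <>p, 0   [~->-rule on 1]
3. ~<>(p & <>p), 0   [~->-rule on 1]
4. p, 0   [&-rule on 2]
5. <>p, 0   [&-rule on 2]
6. ~(p & <>p), 0   [~<>-rule on 3 via 0R0]
7. ~<>p, 0   [~&-rule on 6 (branches; this branch)]
8. ~p, 0   [~<>-rule on 7 via 0R0]
Accessibility: 0R0
Branch closes: p and ~p both at 0.
Every branch closes; the branch above is one of them.

Unsatisfiable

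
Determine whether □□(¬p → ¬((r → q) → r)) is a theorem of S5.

Tableau for the negation ¬□□(¬p → ¬((r → q) → r)):
1. ¬□□(¬p → ¬((r → q) → r)), 0
2. ¬□(¬p → ¬((r → q) → r)), 1
3. ¬(¬p → ¬((r → q) → r)), 2
4. ¬p, 2
5. (r → q) → r, 2
6. r, 2
Accessibility: 0R0, 0R1, 0R2, 1R0, 1R1, 1R2, 2R0, 2R1, 2R2
The negation has an open branch (countermodel exists).

Not valid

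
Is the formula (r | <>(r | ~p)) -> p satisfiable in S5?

Satisfiable

1. (r | <>(r | ~p)) -> p, w0
2. p, w0   [->-rule on 1 (branches; this branch)]
Accessibility: w0Rw0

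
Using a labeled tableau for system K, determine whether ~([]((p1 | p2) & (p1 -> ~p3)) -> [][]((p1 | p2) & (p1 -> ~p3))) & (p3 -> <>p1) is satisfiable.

Satisfiable

1. ~([]((p1 | p2) & (p1 -> ~p3)) -> [][]((p1 | p2) & (p1 -> ~p3))) & (p3 -> <>p1), 0
2. ~([]((p1 | p2) & (p1 -> ~p3)) -> [][]((p1 | p2) & (p1 -> ~p3))), 0   [&-rule on 1]
3. p3 -> <>p1, 0   [&-rule on 1]
4. []((p1 | p2) & (p1 -> ~p3)), 0   [~->-rule on 2]
5. ~[][]((p1 | p2) & (p1 -> ~p3)), 0   [~->-rule on 2]
6. <>p1, 0   [->-rule on 3 (branches; this branch)]
7. ~[]((p1 | p2) & (p1 -> ~p3)), 1   [~[]-rule on 5: fresh world 1, 0R1]
8. (p1 | p2) & (p1 -> ~p3), 1   [[]-rule on 4 via 0R1]
9. p1 | p2, 1   [&-rule on 8]
10. p1 -> ~p3, 1   [&-rule on 8]
11. p2, 1   [|-rule on 9 (branches; this branch)]
12. ~p3, 1   [->-rule on 10 (branches; this branch)]
13. p1, 2   [<>-rule on 6: fresh world 2, 0R2]
14. (p1 | p2) & (p1 -> ~p3), 2   [[]-rule on 4 via 0R2]
15. p1 | p2, 2   [&-rule on 14]
16. p1 -> ~p3, 2   [&-rule on 14]
17. p2, 2   [|-rule on 15 (branches; this branch)]
18. ~p3, 2   [->-rule on 16 (branches; this branch)]
19. ~((p1 | p2) & (p1 -> ~p3)), 3   [~[]-rule on 7: fresh world 3, 1R3]
20. ~(p1 -> ~p3), 3   [~&-rule on 19 (branches; this branch)]
21. p1, 3   [~->-rule on 20]
22. p3, 3   [~->-rule on 20]
Accessibility: 0R1, 0R2, 1R3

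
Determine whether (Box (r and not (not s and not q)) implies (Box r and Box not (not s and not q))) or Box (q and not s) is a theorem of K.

Valid in K

Tableau for the negation not ((Box (r and not (not s and not q)) implies (Box r and Box not (not s and not q))) or Box (q and not s)):
1. not ((Box (r and not (not s and not q)) implies (Box r and Box not (not s and not q))) or Box (q and not s)), 0
2. not (Box (r and not (not s and not q)) implies (Box r and Box not (not s and not q))), 0
3. not Box (q and not s), 0
4. Box (r and not (not s and not q)), 0
5. not (Box r and Box not (not s and not q)), 0
6. not Box not (not s and not q), 0
7. not (q and not s), 1
8. r and not (not s and not q), 1
9. r, 1
10. not (not s and not q), 1
11. s, 1
12. q, 1
13. not s and not q, 2
14. not s, 2
15. not q, 2
16. r and not (not s and not q), 2
17. r, 2
18. not (not s and not q), 2
19. q, 2
Accessibility: 0R1, 0R2
Branch closes: q and not q both at 2.
All branches of the negation close; one closing branch shown above.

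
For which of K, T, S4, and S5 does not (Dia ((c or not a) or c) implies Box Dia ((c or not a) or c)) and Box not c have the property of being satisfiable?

K, T, S4

S5-tableau for the formula:
1. not (Dia ((c or not a) or c) implies Box Dia ((c or not a) or c)) and Box not c, 0
2. not (Dia ((c or not a) or c) implies Box Dia ((c or not a) or c)), 0
3. Box not c, 0
4. Dia ((c or not a) or c), 0
5. not Box Dia ((c or not a) or c), 0
6. not c, 0
7. (c or not a) or c, 1
8. not c, 1
9. c or not a, 1
10. not a, 1
11. not Dia ((c or not a) or c), 2
12. not c, 2
13. not ((c or not a) or c), 0
14. not (c or not a), 0
15. a, 0
16. not ((c or not a) or c), 1
17. not (c or not a), 1
18. a, 1
Accessibility: 0R0, 0R1, 0R2, 1R0, 1R1, 1R2, 2R0, 2R1, 2R2
Branch closes: a and not a both at 1.
Every branch closes (one shown): unsatisfiable in S5.
S4-tableau for the formula:
1. not (Dia ((c or not a) or c) implies Box Dia ((c or not a) or c)) and Box not c, 0
2. not (Dia ((c or not a) or c) implies Box Dia ((c or not a) or c)), 0
3. Box not c, 0
4. Dia ((c or not a) or c), 0
5. not Box Dia ((c or not a) or c), 0
6. not c, 0
7. (c or not a) or c, 1
8. not c, 1
9. c or not a, 1
10. not a, 1
11. not Dia ((c or not a) or c), 2
12. not c, 2
13. not ((c or not a) or c), 2
14. not (c or not a), 2
15. a, 2
Accessibility: 0R0, 0R1, 0R2, 1R1, 2R2
Complete open branch: satisfiable in S4, hence also in K, T (this S4-model is also a K-model and a T-model).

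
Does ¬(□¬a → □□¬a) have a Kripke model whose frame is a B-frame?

Satisfiable (open branch found)

1. ¬(□¬a → □□¬a), 0
2. □¬a, 0
3. ¬□□¬a, 0
4. ¬a, 0
5. ¬□¬a, 1
6. ¬a, 1
7. a, 2
Accessibility: 0R0, 0R1, 1R0, 1R1, 1R2, 2R1, 2R2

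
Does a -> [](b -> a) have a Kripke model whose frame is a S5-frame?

1. a -> [](b -> a), u
2. [](b -> a), u   [->-rule on 1 (branches; this branch)]
3. b -> a, u   [[]-rule on 2 via uRu]
4. a, u   [->-rule on 3 (branches; this branch)]
Accessibility: uRu

Satisfiable (open branch found)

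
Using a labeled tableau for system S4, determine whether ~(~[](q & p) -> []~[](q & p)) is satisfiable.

1. ~(~[](q & p) -> []~[](q & p)), 0
2. ~[](q & p), 0   [~->-rule on 1]
3. ~[]~[](q & p), 0   [~->-rule on 1]
4. ~(q & p), 1   [~[]-rule on 2: fresh world 1, 0R1]
5. ~p, 1   [~&-rule on 4 (branches; this branch)]
6. [](q & p), 2   [~[]-rule on 3: fresh world 2, 0R2]
7. q & p, 2   [[]-rule on 6 via 2R2]
8. q, 2   [&-rule on 7]
9. p, 2   [&-rule on 7]
Accessibility: 0R0, 0R1, 0R2, 1R1, 2R2

Satisfiable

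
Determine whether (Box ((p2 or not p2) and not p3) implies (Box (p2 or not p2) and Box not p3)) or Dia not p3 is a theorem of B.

Tableau for the negation not ((Box ((p2 or not p2) and not p3) implies (Box (p2 or not p2) and Box not p3)) or Dia not p3):
1. not ((Box ((p2 or not p2) and not p3) implies (Box (p2 or not p2) and Box not p3)) or Dia not p3), u
2. not (Box ((p2 or not p2) and not p3) implies (Box (p2 or not p2) and Box not p3)), u
3. not Dia not p3, u
4. Box ((p2 or not p2) and not p3), u
5. not (Box (p2 or not p2) and Box not p3), u
6. p3, u
7. (p2 or not p2) and not p3, u
8. p2 or not p2, u
9. not p3, u
Accessibility: uRu
Branch closes: p3 and not p3 both at u.
All branches of the negation close; one closing branch shown above.

Yes, valid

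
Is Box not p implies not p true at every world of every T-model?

Tableau for the negation not (Box not p implies not p):
1. not (Box not p implies not p), u
2. Box not p, u
3. p, u
4. not p, u
Accessibility: uRu
Branch closes: p and not p both at u.
Every branch of the negation's tableau closes; the branch above is one of them.

Valid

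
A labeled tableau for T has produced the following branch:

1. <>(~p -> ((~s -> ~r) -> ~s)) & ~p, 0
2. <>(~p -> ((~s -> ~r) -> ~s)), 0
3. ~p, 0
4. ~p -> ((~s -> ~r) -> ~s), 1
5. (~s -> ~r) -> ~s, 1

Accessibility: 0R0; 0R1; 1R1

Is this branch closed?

No, open

There is no literal clash: for every atom and world, at most one sign appears.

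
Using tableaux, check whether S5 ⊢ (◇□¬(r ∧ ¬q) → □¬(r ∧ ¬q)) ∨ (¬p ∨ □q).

Valid in S5

Tableau for the negation ¬((◇□¬(r ∧ ¬q) → □¬(r ∧ ¬q)) ∨ (¬p ∨ □q)):
1. ¬((◇□¬(r ∧ ¬q) → □¬(r ∧ ¬q)) ∨ (¬p ∨ □q)), u
2. ¬(◇□¬(r ∧ ¬q) → □¬(r ∧ ¬q)), u   [¬∨-rule on 1]
3. ¬(¬p ∨ □q), u   [¬∨-rule on 1]
4. ◇□¬(r ∧ ¬q), u   [¬→-rule on 2]
5. ¬□¬(r ∧ ¬q), u   [¬→-rule on 2]
6. p, u   [¬∨-rule on 3]
7. ¬□q, u   [¬∨-rule on 3]
8. □¬(r ∧ ¬q), v   [◇-rule on 4: fresh world v, uRv]
9. ¬(r ∧ ¬q), u   [□-rule on 8 via vRu]
10. ¬(r ∧ ¬q), v   [□-rule on 8 via vRv]
11. q, u   [¬∧-rule on 9 (branches; this branch)]
12. q, v   [¬∧-rule on 10 (branches; this branch)]
13. r ∧ ¬q, w   [¬□-rule on 5: fresh world w, uRw]
14. r, w   [∧-rule on 13]
15. ¬q, w   [∧-rule on 13]
16. ¬(r ∧ ¬q), w   [□-rule on 8 via vRw]
17. q, w   [¬∧-rule on 16 (branches; this branch)]
Accessibility: uRu, uRv, uRw, vRu, vRv, vRw, wRu, wRv, wRw
Branch closes: q and ¬q both at w.
Every branch of the negation's tableau closes; the branch above is one of them.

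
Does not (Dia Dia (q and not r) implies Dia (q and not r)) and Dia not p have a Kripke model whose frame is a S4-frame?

Unsatisfiable (every branch closes)

1. not (Dia Dia (q and not r) implies Dia (q and not r)) and Dia not p, u
2. not (Dia Dia (q and not r) implies Dia (q and not r)), u   [and-rule on 1]
3. Dia not p, u   [and-rule on 1]
4. Dia Dia (q and not r), u   [neg-implies-rule on 2]
5. not Dia (q and not r), u   [neg-implies-rule on 2]
6. not (q and not r), u   [neg-Dia-rule on 5 via uRu]
7. r, u   [neg-and-rule on 6 (branches; this branch)]
8. not p, v   [Dia-rule on 3: fresh world v, uRv]
9. not (q and not r), v   [neg-Dia-rule on 5 via uRv]
10. r, v   [neg-and-rule on 9 (branches; this branch)]
11. Dia (q and not r), w   [Dia-rule on 4: fresh world w, uRw]
12. not (q and not r), w   [neg-Dia-rule on 5 via uRw]
13. r, w   [neg-and-rule on 12 (branches; this branch)]
14. q and not r, x   [Dia-rule on 11: fresh world x, wRx]
15. q, x   [and-rule on 14]
16. not r, x   [and-rule on 14]
17. not (q and not r), x   [neg-Dia-rule on 5 via uRx]
18. r, x   [neg-and-rule on 17 (branches; this branch)]
Accessibility: uRu, uRv, uRw, uRx, vRv, wRw, wRx, xRx
Branch closes: r and not r both at x.
(One branch shown.) All branches close.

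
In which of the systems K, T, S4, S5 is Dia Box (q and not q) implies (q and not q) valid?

T, S4, S5

T-tableau for the negation not (Dia Box (q and not q) implies (q and not q)):
1. not (Dia Box (q and not q) implies (q and not q)), 0
2. Dia Box (q and not q), 0
3. not (q and not q), 0
4. q, 0
5. Box (q and not q), 1
6. q and not q, 1
7. q, 1
8. not q, 1
Accessibility: 0R0, 0R1, 1R1
Branch closes: q and not q both at 1.
Every branch closes (one shown): valid in T, hence also in S4, S5 (every theorem of T is a theorem of S4 and S5).
K-tableau for the negation not (Dia Box (q and not q) implies (q and not q)):
1. not (Dia Box (q and not q) implies (q and not q)), 0
2. Dia Box (q and not q), 0
3. not (q and not q), 0
4. q, 0
5. Box (q and not q), 1
Accessibility: 0R1
Complete open branch: countermodel on a K-frame, so not valid in K.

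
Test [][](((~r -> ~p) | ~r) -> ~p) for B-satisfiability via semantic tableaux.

Satisfiable

1. [][](((~r -> ~p) | ~r) -> ~p), w0
2. [](((~r -> ~p) | ~r) -> ~p), w0
3. ((~r -> ~p) | ~r) -> ~p, w0
4. ~p, w0
Accessibility: w0Rw0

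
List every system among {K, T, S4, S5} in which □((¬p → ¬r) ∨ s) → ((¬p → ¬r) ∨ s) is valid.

T-tableau for the negation ¬(□((¬p → ¬r) ∨ s) → ((¬p → ¬r) ∨ s)):
1. ¬(□((¬p → ¬r) ∨ s) → ((¬p → ¬r) ∨ s)), 0
2. □((¬p → ¬r) ∨ s), 0
3. ¬((¬p → ¬r) ∨ s), 0
4. ¬(¬p → ¬r), 0
5. ¬s, 0
6. ¬p, 0
7. r, 0
8. (¬p → ¬r) ∨ s, 0
9. ¬p → ¬r, 0
10. ¬r, 0
Accessibility: 0R0
Branch closes: r and ¬r both at 0.
Every branch closes (one shown): valid in T, hence also in S4, S5 (every theorem of T is a theorem of S4 and S5).
K-tableau for the negation ¬(□((¬p → ¬r) ∨ s) → ((¬p → ¬r) ∨ s)):
1. ¬(□((¬p → ¬r) ∨ s) → ((¬p → ¬r) ∨ s)), 0
2. □((¬p → ¬r) ∨ s), 0
3. ¬((¬p → ¬r) ∨ s), 0
4. ¬(¬p → ¬r), 0
5. ¬s, 0
6. ¬p, 0
7. r, 0
Complete open branch: countermodel on a K-frame, so not valid in K.

T, S4, S5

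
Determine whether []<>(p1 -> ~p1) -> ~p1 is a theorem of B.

No, not valid

Tableau for the negation ~([]<>(p1 -> ~p1) -> ~p1):
1. ~([]<>(p1 -> ~p1) -> ~p1), u
2. []<>(p1 -> ~p1), u
3. p1, u
4. <>(p1 -> ~p1), u
5. p1 -> ~p1, v
6. <>(p1 -> ~p1), v
7. ~p1, v
8. p1 -> ~p1, w
9. ~p1, w
Accessibility: uRu, uRv, vRu, vRv, vRw, wRv, wRw
The negation has an open branch (countermodel exists).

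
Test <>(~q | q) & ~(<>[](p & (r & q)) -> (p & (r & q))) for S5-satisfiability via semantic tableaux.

1. <>(~q | q) & ~(<>[](p & (r & q)) -> (p & (r & q))), 0
2. <>(~q | q), 0
3. ~(<>[](p & (r & q)) -> (p & (r & q))), 0
4. <>[](p & (r & q)), 0
5. ~(p & (r & q)), 0
6. ~(r & q), 0
7. ~q, 0
8. ~q | q, 1
9. q, 1
10. [](p & (r & q)), 2
11. p & (r & q), 0
12. p, 0
13. r & q, 0
14. r, 0
15. q, 0
Accessibility: 0R0, 0R1, 0R2, 1R0, 1R1, 1R2, 2R0, 2R1, 2R2
Branch closes: q and ~q both at 0.
Every branch closes; the branch above is one of them.

No, unsatisfiable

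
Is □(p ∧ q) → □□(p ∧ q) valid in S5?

Tableau for the negation ¬(□(p ∧ q) → □□(p ∧ q)):
1. ¬(□(p ∧ q) → □□(p ∧ q)), u
2. □(p ∧ q), u   [¬→-rule on 1]
3. ¬□□(p ∧ q), u   [¬→-rule on 1]
4. p ∧ q, u   [□-rule on 2 via uRu]
5. p, u   [∧-rule on 4]
6. q, u   [∧-rule on 4]
7. ¬□(p ∧ q), v   [¬□-rule on 3: fresh world v, uRv]
8. p ∧ q, v   [□-rule on 2 via uRv]
9. p, v   [∧-rule on 8]
10. q, v   [∧-rule on 8]
11. ¬(p ∧ q), w   [¬□-rule on 7: fresh world w, vRw]
12. p ∧ q, w   [□-rule on 2 via uRw]
13. p, w   [∧-rule on 12]
14. q, w   [∧-rule on 12]
15. ¬q, w   [¬∧-rule on 11 (branches; this branch)]
Accessibility: uRu, uRv, uRw, vRu, vRv, vRw, wRu, wRv, wRw
Branch closes: q and ¬q both at w.
Every branch of the negation's tableau closes; the branch above is one of them.

Valid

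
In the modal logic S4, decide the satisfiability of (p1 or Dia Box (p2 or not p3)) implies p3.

1. (p1 or Dia Box (p2 or not p3)) implies p3, 0
2. p3, 0   [implies-rule on 1 (branches; this branch)]
Accessibility: 0R0

Yes, satisfiable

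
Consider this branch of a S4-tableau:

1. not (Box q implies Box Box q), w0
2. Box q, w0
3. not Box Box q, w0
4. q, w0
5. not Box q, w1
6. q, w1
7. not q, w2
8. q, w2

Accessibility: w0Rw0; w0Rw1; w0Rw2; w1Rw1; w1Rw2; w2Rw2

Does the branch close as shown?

Yes, closed

Both q and not q appear at w2.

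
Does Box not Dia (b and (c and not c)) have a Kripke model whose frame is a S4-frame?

1. Box not Dia (b and (c and not c)), u
2. not Dia (b and (c and not c)), u
3. not (b and (c and not c)), u
4. not (c and not c), u
5. c, u
Accessibility: uRu

Satisfiable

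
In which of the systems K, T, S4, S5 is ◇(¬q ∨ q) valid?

K-tableau for the negation ¬◇(¬q ∨ q):
1. ¬◇(¬q ∨ q), 0
Complete open branch: countermodel on a K-frame, so not valid in K.
T-tableau for the negation ¬◇(¬q ∨ q):
1. ¬◇(¬q ∨ q), 0
2. ¬(¬q ∨ q), 0
3. q, 0
4. ¬q, 0
Accessibility: 0R0
Branch closes: q and ¬q both at 0.
Every branch closes (one shown): valid in T, hence also in S4, S5 (every theorem of T is a theorem of S4 and S5).

T, S4, S5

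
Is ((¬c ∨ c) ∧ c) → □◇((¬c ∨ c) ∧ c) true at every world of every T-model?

Tableau for the negation ¬(((¬c ∨ c) ∧ c) → □◇((¬c ∨ c) ∧ c)):
1. ¬(((¬c ∨ c) ∧ c) → □◇((¬c ∨ c) ∧ c)), 0
2. (¬c ∨ c) ∧ c, 0
3. ¬□◇((¬c ∨ c) ∧ c), 0
4. ¬c ∨ c, 0
5. c, 0
6. ¬◇((¬c ∨ c) ∧ c), 1
7. ¬((¬c ∨ c) ∧ c), 1
8. ¬c, 1
Accessibility: 0R0, 0R1, 1R1
The negation has an open branch (countermodel exists).

Not valid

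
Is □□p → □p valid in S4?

Tableau for the negation ¬(□□p → □p):
1. ¬(□□p → □p), 0
2. □□p, 0   [¬→-rule on 1]
3. ¬□p, 0   [¬→-rule on 1]
4. □p, 0   [□-rule on 2 via 0R0]
5. p, 0   [□-rule on 4 via 0R0]
6. ¬p, 1   [¬□-rule on 3: fresh world 1, 0R1]
7. □p, 1   [□-rule on 2 via 0R1]
8. p, 1   [□-rule on 4 via 0R1]
Accessibility: 0R0, 0R1, 1R1
Branch closes: p and ¬p both at 1.
Every branch of the negation's tableau closes; the branch above is one of them.

Valid in S4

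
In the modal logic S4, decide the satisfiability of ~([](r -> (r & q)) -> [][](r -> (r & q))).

No, unsatisfiable

1. ~([](r -> (r & q)) -> [][](r -> (r & q))), u
2. [](r -> (r & q)), u
3. ~[][](r -> (r & q)), u
4. r -> (r & q), u
5. r & q, u
6. r, u
7. q, u
8. ~[](r -> (r & q)), v
9. r -> (r & q), v
10. r & q, v
11. r, v
12. q, v
13. ~(r -> (r & q)), w
14. r, w
15. ~(r & q), w
16. r -> (r & q), w
17. ~q, w
18. r & q, w
19. q, w
Accessibility: uRu, uRv, uRw, vRv, vRw, wRw
Branch closes: q and ~q both at w.
All branches of the tableau close; one closing branch shown above.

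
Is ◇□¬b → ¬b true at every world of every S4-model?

Tableau for the negation ¬(◇□¬b → ¬b):
1. ¬(◇□¬b → ¬b), w0
2. ◇□¬b, w0   [¬→-rule on 1]
3. b, w0   [¬→-rule on 1]
4. □¬b, w1   [◇-rule on 2: fresh world w1, w0Rw1]
5. ¬b, w1   [□-rule on 4 via w1Rw1]
Accessibility: w0Rw0, w0Rw1, w1Rw1
The negation has an open branch (countermodel exists).

Invalid (countermodel exists)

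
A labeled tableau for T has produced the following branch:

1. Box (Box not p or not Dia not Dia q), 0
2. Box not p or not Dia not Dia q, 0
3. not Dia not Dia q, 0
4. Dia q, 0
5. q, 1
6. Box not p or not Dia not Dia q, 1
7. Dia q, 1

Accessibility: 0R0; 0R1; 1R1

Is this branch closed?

No world carries both an atom and its negation.

No, open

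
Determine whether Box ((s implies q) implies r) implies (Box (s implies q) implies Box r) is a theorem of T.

Yes, valid

Tableau for the negation not (Box ((s implies q) implies r) implies (Box (s implies q) implies Box r)):
1. not (Box ((s implies q) implies r) implies (Box (s implies q) implies Box r)), u
2. Box ((s implies q) implies r), u
3. not (Box (s implies q) implies Box r), u
4. Box (s implies q), u
5. not Box r, u
6. (s implies q) implies r, u
7. s implies q, u
8. r, u
9. q, u
10. not r, v
11. (s implies q) implies r, v
12. s implies q, v
13. not (s implies q), v
14. s, v
15. not q, v
16. q, v
Accessibility: uRu, uRv, vRv
Branch closes: q and not q both at v.
Every branch of the negation's tableau closes; the branch above is one of them.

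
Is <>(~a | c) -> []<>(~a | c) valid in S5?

Tableau for the negation ~(<>(~a | c) -> []<>(~a | c)):
1. ~(<>(~a | c) -> []<>(~a | c)), w0
2. <>(~a | c), w0
3. ~[]<>(~a | c), w0
4. ~a | c, w1
5. c, w1
6. ~<>(~a | c), w2
7. ~(~a | c), w0
8. a, w0
9. ~c, w0
10. ~(~a | c), w1
11. a, w1
12. ~c, w1
Accessibility: w0Rw0, w0Rw1, w0Rw2, w1Rw0, w1Rw1, w1Rw2, w2Rw0, w2Rw1, w2Rw2
Branch closes: c and ~c both at w1.
All branches of the negation close; one closing branch shown above.

Valid in S5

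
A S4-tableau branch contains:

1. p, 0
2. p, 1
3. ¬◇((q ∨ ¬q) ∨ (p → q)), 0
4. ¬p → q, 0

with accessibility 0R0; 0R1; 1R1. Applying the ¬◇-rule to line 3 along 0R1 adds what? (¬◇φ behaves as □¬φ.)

¬((q ∨ ¬q) ∨ (p → q)), 1

¬◇φ behaves as □¬φ: propagate the negated body to each accessible world.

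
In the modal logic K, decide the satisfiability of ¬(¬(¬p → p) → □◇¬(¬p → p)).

1. ¬(¬(¬p → p) → □◇¬(¬p → p)), w0
2. ¬(¬p → p), w0   [¬→-rule on 1]
3. ¬□◇¬(¬p → p), w0   [¬→-rule on 1]
4. ¬p, w0   [¬→-rule on 2]
5. ¬◇¬(¬p → p), w1   [¬□-rule on 3: fresh world w1, w0Rw1]
Accessibility: w0Rw1

Satisfiable (open branch found)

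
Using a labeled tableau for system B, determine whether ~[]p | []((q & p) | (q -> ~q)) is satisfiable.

1. ~[]p | []((q & p) | (q -> ~q)), 0
2. []((q & p) | (q -> ~q)), 0
3. (q & p) | (q -> ~q), 0
4. q -> ~q, 0
5. ~q, 0
Accessibility: 0R0

Satisfiable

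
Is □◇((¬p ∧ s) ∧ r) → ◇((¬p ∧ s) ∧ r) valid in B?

Tableau for the negation ¬(□◇((¬p ∧ s) ∧ r) → ◇((¬p ∧ s) ∧ r)):
1. ¬(□◇((¬p ∧ s) ∧ r) → ◇((¬p ∧ s) ∧ r)), u
2. □◇((¬p ∧ s) ∧ r), u
3. ¬◇((¬p ∧ s) ∧ r), u
4. ◇((¬p ∧ s) ∧ r), u
5. ¬((¬p ∧ s) ∧ r), u
6. ¬(¬p ∧ s), u
7. ¬s, u
8. (¬p ∧ s) ∧ r, v
9. ¬p ∧ s, v
10. r, v
11. ¬p, v
12. s, v
13. ◇((¬p ∧ s) ∧ r), v
14. ¬((¬p ∧ s) ∧ r), v
15. ¬(¬p ∧ s), v
16. ¬s, v
Accessibility: uRu, uRv, vRu, vRv
Branch closes: s and ¬s both at v.
All branches of the negation close; one closing branch shown above.

Valid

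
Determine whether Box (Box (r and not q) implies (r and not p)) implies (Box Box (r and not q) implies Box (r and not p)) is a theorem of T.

Valid in T

Tableau for the negation not (Box (Box (r and not q) implies (r and not p)) implies (Box Box (r and not q) implies Box (r and not p))):
1. not (Box (Box (r and not q) implies (r and not p)) implies (Box Box (r and not q) implies Box (r and not p))), 0
2. Box (Box (r and not q) implies (r and not p)), 0
3. not (Box Box (r and not q) implies Box (r and not p)), 0
4. Box Box (r and not q), 0
5. not Box (r and not p), 0
6. Box (r and not q) implies (r and not p), 0
7. Box (r and not q), 0
8. r and not q, 0
9. r, 0
10. not q, 0
11. not Box (r and not q), 0
12. not (r and not p), 1
13. Box (r and not q) implies (r and not p), 1
14. Box (r and not q), 1
15. r and not q, 1
16. r, 1
17. not q, 1
18. p, 1
19. not Box (r and not q), 1
20. not (r and not q), 2
21. Box (r and not q) implies (r and not p), 2
22. Box (r and not q), 2
23. r and not q, 2
24. r, 2
25. not q, 2
26. q, 2
Accessibility: 0R0, 0R1, 0R2, 1R1, 2R2
Branch closes: q and not q both at 2.
All branches of the negation close; one closing branch shown above.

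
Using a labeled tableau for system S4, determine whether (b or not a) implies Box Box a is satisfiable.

Yes, satisfiable

1. (b or not a) implies Box Box a, w0
2. Box Box a, w0   [implies-rule on 1 (branches; this branch)]
3. Box a, w0   [Box-rule on 2 via w0Rw0]
4. a, w0   [Box-rule on 3 via w0Rw0]
Accessibility: w0Rw0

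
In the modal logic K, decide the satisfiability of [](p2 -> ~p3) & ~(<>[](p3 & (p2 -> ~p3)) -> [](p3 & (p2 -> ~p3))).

Yes, satisfiable

1. [](p2 -> ~p3) & ~(<>[](p3 & (p2 -> ~p3)) -> [](p3 & (p2 -> ~p3))), 0
2. [](p2 -> ~p3), 0   [&-rule on 1]
3. ~(<>[](p3 & (p2 -> ~p3)) -> [](p3 & (p2 -> ~p3))), 0   [&-rule on 1]
4. <>[](p3 & (p2 -> ~p3)), 0   [~->-rule on 3]
5. ~[](p3 & (p2 -> ~p3)), 0   [~->-rule on 3]
6. [](p3 & (p2 -> ~p3)), 1   [<>-rule on 4: fresh world 1, 0R1]
7. p2 -> ~p3, 1   [[]-rule on 2 via 0R1]
8. ~p3, 1   [->-rule on 7 (branches; this branch)]
9. ~(p3 & (p2 -> ~p3)), 2   [~[]-rule on 5: fresh world 2, 0R2]
10. p2 -> ~p3, 2   [[]-rule on 2 via 0R2]
11. ~p3, 2   [~&-rule on 9 (branches; this branch)]
Accessibility: 0R1, 0R2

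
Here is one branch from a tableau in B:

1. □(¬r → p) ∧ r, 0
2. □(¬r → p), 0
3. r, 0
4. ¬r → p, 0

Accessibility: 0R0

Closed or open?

There is no literal clash: for every atom and world, at most one sign appears.

No, open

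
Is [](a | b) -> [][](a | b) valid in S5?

Valid in S5

Tableau for the negation ~([](a | b) -> [][](a | b)):
1. ~([](a | b) -> [][](a | b)), w0
2. [](a | b), w0
3. ~[][](a | b), w0
4. a | b, w0
5. b, w0
6. ~[](a | b), w1
7. a | b, w1
8. b, w1
9. ~(a | b), w2
10. ~a, w2
11. ~b, w2
12. a | b, w2
13. b, w2
Accessibility: w0Rw0, w0Rw1, w0Rw2, w1Rw0, w1Rw1, w1Rw2, w2Rw0, w2Rw1, w2Rw2
Branch closes: b and ~b both at w2.
Every branch of the negation's tableau closes; the branch above is one of them.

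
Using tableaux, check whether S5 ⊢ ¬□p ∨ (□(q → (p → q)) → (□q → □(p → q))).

Tableau for the negation ¬(¬□p ∨ (□(q → (p → q)) → (□q → □(p → q)))):
1. ¬(¬□p ∨ (□(q → (p → q)) → (□q → □(p → q)))), u
2. □p, u
3. ¬(□(q → (p → q)) → (□q → □(p → q))), u
4. □(q → (p → q)), u
5. ¬(□q → □(p → q)), u
6. □q, u
7. ¬□(p → q), u
8. p, u
9. q → (p → q), u
10. q, u
11. p → q, u
12. ¬(p → q), v
13. p, v
14. ¬q, v
15. q → (p → q), v
16. q, v
Accessibility: uRu, uRv, vRu, vRv
Branch closes: q and ¬q both at v.
Every branch of the negation's tableau closes; the branch above is one of them.

Valid in S5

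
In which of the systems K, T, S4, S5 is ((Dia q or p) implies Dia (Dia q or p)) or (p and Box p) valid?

K-tableau for the negation not (((Dia q or p) implies Dia (Dia q or p)) or (p and Box p)):
1. not (((Dia q or p) implies Dia (Dia q or p)) or (p and Box p)), w0
2. not ((Dia q or p) implies Dia (Dia q or p)), w0
3. not (p and Box p), w0
4. Dia q or p, w0
5. not Dia (Dia q or p), w0
6. not Box p, w0
7. p, w0
8. not p, w1
9. not (Dia q or p), w1
10. not Dia q, w1
Accessibility: w0Rw1
Complete open branch: countermodel on a K-frame, so not valid in K.
T-tableau for the negation not (((Dia q or p) implies Dia (Dia q or p)) or (p and Box p)):
1. not (((Dia q or p) implies Dia (Dia q or p)) or (p and Box p)), w0
2. not ((Dia q or p) implies Dia (Dia q or p)), w0
3. not (p and Box p), w0
4. Dia q or p, w0
5. not Dia (Dia q or p), w0
6. not (Dia q or p), w0
7. not Dia q, w0
8. not p, w0
9. not q, w0
10. not Box p, w0
11. Dia q, w0
12. not p, w1
13. not (Dia q or p), w1
14. not Dia q, w1
15. not q, w1
16. q, w2
17. not (Dia q or p), w2
18. not Dia q, w2
19. not p, w2
20. not q, w2
Accessibility: w0Rw0, w0Rw1, w0Rw2, w1Rw1, w2Rw2
Branch closes: q and not q both at w2.
Every branch closes (one shown): valid in T, hence also in S4, S5 (every theorem of T is a theorem of S4 and S5).

T, S4, S5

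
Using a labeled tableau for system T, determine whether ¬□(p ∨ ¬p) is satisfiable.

1. ¬□(p ∨ ¬p), w0
2. ¬(p ∨ ¬p), w1
3. ¬p, w1
4. p, w1
Accessibility: w0Rw0, w0Rw1, w1Rw1
Branch closes: p and ¬p both at w1.
(One branch shown.) All branches close.

Unsatisfiable (every branch closes)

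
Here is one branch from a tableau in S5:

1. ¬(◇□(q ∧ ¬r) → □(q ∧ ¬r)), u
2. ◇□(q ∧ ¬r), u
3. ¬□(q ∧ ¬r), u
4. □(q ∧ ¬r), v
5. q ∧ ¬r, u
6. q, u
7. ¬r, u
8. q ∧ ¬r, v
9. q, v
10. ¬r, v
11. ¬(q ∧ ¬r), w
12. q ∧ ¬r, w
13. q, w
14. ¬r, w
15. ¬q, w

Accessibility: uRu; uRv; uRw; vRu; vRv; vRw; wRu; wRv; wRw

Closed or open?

Both q and ¬q appear at w.

Closed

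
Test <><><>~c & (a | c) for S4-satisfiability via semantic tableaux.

Satisfiable (open branch found)

1. <><><>~c & (a | c), 0
2. <><><>~c, 0
3. a | c, 0
4. c, 0
5. <><>~c, 1
6. <>~c, 2
7. ~c, 3
Accessibility: 0R0, 0R1, 0R2, 0R3, 1R1, 1R2, 1R3, 2R2, 2R3, 3R3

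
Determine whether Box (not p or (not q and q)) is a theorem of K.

No, not valid

Tableau for the negation not Box (not p or (not q and q)):
1. not Box (not p or (not q and q)), w0
2. not (not p or (not q and q)), w1   [neg-Box-rule on 1: fresh world w1, w0Rw1]
3. p, w1   [neg-or-rule on 2]
4. not (not q and q), w1   [neg-or-rule on 2]
5. not q, w1   [neg-and-rule on 4 (branches; this branch)]
Accessibility: w0Rw1
The negation has an open branch (countermodel exists).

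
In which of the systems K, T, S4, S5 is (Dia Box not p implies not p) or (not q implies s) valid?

S5-tableau for the negation not ((Dia Box not p implies not p) or (not q implies s)):
1. not ((Dia Box not p implies not p) or (not q implies s)), u
2. not (Dia Box not p implies not p), u
3. not (not q implies s), u
4. Dia Box not p, u
5. p, u
6. not q, u
7. not s, u
8. Box not p, v
9. not p, u
Accessibility: uRu, uRv, vRu, vRv
Branch closes: p and not p both at u.
Every branch closes (one shown): valid in S5.
S4-tableau for the negation not ((Dia Box not p implies not p) or (not q implies s)):
1. not ((Dia Box not p implies not p) or (not q implies s)), u
2. not (Dia Box not p implies not p), u
3. not (not q implies s), u
4. Dia Box not p, u
5. p, u
6. not q, u
7. not s, u
8. Box not p, v
9. not p, v
Accessibility: uRu, uRv, vRv
Complete open branch: countermodel on an S4-frame, so not valid in S4, nor in K, T (the same frame is also a K-frame and a T-frame).

S5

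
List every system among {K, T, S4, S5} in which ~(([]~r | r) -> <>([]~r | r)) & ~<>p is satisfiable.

K-tableau for the formula:
1. ~(([]~r | r) -> <>([]~r | r)) & ~<>p, 0
2. ~(([]~r | r) -> <>([]~r | r)), 0   [&-rule on 1]
3. ~<>p, 0   [&-rule on 1]
4. []~r | r, 0   [~->-rule on 2]
5. ~<>([]~r | r), 0   [~->-rule on 2]
6. r, 0   [|-rule on 4 (branches; this branch)]
Complete open branch: satisfiable in K.
T-tableau for the formula:
1. ~(([]~r | r) -> <>([]~r | r)) & ~<>p, 0
2. ~(([]~r | r) -> <>([]~r | r)), 0   [&-rule on 1]
3. ~<>p, 0   [&-rule on 1]
4. []~r | r, 0   [~->-rule on 2]
5. ~<>([]~r | r), 0   [~->-rule on 2]
6. ~p, 0   [~<>-rule on 3 via 0R0]
7. ~([]~r | r), 0   [~<>-rule on 5 via 0R0]
8. ~[]~r, 0   [~|-rule on 7]
9. ~r, 0   [~|-rule on 7]
10. []~r, 0   [|-rule on 4 (branches; this branch)]
11. r, 1   [~[]-rule on 8: fresh world 1, 0R1]
12. ~p, 1   [~<>-rule on 3 via 0R1]
13. ~([]~r | r), 1   [~<>-rule on 5 via 0R1]
14. ~[]~r, 1   [~|-rule on 13]
15. ~r, 1   [~|-rule on 13]
Accessibility: 0R0, 0R1, 1R1
Branch closes: r and ~r both at 1.
Every branch closes (one shown): unsatisfiable in T, hence also in S4, S5 (every S4/S5-frame is a T-frame).

K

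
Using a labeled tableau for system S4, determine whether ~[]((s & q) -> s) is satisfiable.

1. ~[]((s & q) -> s), u
2. ~((s & q) -> s), v
3. s & q, v
4. ~s, v
5. s, v
6. q, v
Accessibility: uRu, uRv, vRv
Branch closes: s and ~s both at v.
Every branch closes; the branch above is one of them.

No, unsatisfiable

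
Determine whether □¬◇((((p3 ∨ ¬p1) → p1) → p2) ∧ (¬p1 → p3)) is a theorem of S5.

Tableau for the negation ¬□¬◇((((p3 ∨ ¬p1) → p1) → p2) ∧ (¬p1 → p3)):
1. ¬□¬◇((((p3 ∨ ¬p1) → p1) → p2) ∧ (¬p1 → p3)), u
2. ◇((((p3 ∨ ¬p1) → p1) → p2) ∧ (¬p1 → p3)), v   [¬□-rule on 1: fresh world v, uRv]
3. (((p3 ∨ ¬p1) → p1) → p2) ∧ (¬p1 → p3), w   [◇-rule on 2: fresh world w, vRw]
4. ((p3 ∨ ¬p1) → p1) → p2, w   [∧-rule on 3]
5. ¬p1 → p3, w   [∧-rule on 3]
6. p2, w   [→-rule on 4 (branches; this branch)]
7. p3, w   [→-rule on 5 (branches; this branch)]
Accessibility: uRu, uRv, uRw, vRu, vRv, vRw, wRu, wRv, wRw
The negation has an open branch (countermodel exists).

Not valid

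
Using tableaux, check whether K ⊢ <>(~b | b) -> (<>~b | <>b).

Valid

Tableau for the negation ~(<>(~b | b) -> (<>~b | <>b)):
1. ~(<>(~b | b) -> (<>~b | <>b)), u
2. <>(~b | b), u
3. ~(<>~b | <>b), u
4. ~<>~b, u
5. ~<>b, u
6. ~b | b, v
7. b, v
8. ~b, v
Accessibility: uRv
Branch closes: b and ~b both at v.
All branches of the negation close; one closing branch shown above.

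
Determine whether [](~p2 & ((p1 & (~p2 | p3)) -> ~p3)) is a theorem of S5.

Tableau for the negation ~[](~p2 & ((p1 & (~p2 | p3)) -> ~p3)):
1. ~[](~p2 & ((p1 & (~p2 | p3)) -> ~p3)), u
2. ~(~p2 & ((p1 & (~p2 | p3)) -> ~p3)), v
3. ~((p1 & (~p2 | p3)) -> ~p3), v
4. p1 & (~p2 | p3), v
5. p3, v
6. p1, v
7. ~p2 | p3, v
Accessibility: uRu, uRv, vRu, vRv
The negation has an open branch (countermodel exists).

No, not valid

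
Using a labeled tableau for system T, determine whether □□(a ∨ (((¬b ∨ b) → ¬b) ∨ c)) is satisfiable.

Satisfiable

1. □□(a ∨ (((¬b ∨ b) → ¬b) ∨ c)), 0
2. □(a ∨ (((¬b ∨ b) → ¬b) ∨ c)), 0
3. a ∨ (((¬b ∨ b) → ¬b) ∨ c), 0
4. ((¬b ∨ b) → ¬b) ∨ c, 0
5. c, 0
Accessibility: 0R0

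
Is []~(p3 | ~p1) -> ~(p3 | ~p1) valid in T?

Tableau for the negation ~([]~(p3 | ~p1) -> ~(p3 | ~p1)):
1. ~([]~(p3 | ~p1) -> ~(p3 | ~p1)), 0
2. []~(p3 | ~p1), 0
3. p3 | ~p1, 0
4. ~(p3 | ~p1), 0
5. ~p3, 0
6. p1, 0
7. ~p1, 0
Accessibility: 0R0
Branch closes: p1 and ~p1 both at 0.
All branches of the negation close; one closing branch shown above.

Valid in T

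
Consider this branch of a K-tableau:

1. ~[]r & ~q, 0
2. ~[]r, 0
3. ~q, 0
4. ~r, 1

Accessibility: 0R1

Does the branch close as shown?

Open

There is no literal clash: for every atom and world, at most one sign appears.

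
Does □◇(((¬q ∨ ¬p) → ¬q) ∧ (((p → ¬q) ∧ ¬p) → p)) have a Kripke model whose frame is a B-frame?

Yes, satisfiable

1. □◇(((¬q ∨ ¬p) → ¬q) ∧ (((p → ¬q) ∧ ¬p) → p)), 0
2. ◇(((¬q ∨ ¬p) → ¬q) ∧ (((p → ¬q) ∧ ¬p) → p)), 0
3. ((¬q ∨ ¬p) → ¬q) ∧ (((p → ¬q) ∧ ¬p) → p), 1
4. (¬q ∨ ¬p) → ¬q, 1
5. ((p → ¬q) ∧ ¬p) → p, 1
6. ◇(((¬q ∨ ¬p) → ¬q) ∧ (((p → ¬q) ∧ ¬p) → p)), 1
7. ¬q, 1
8. p, 1
9. ((¬q ∨ ¬p) → ¬q) ∧ (((p → ¬q) ∧ ¬p) → p), 2
10. (¬q ∨ ¬p) → ¬q, 2
11. ((p → ¬q) ∧ ¬p) → p, 2
12. ¬q, 2
13. p, 2
Accessibility: 0R0, 0R1, 1R0, 1R1, 1R2, 2R1, 2R2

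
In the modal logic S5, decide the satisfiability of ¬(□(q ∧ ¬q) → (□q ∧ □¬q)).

1. ¬(□(q ∧ ¬q) → (□q ∧ □¬q)), 0
2. □(q ∧ ¬q), 0
3. ¬(□q ∧ □¬q), 0
4. q ∧ ¬q, 0
5. q, 0
6. ¬q, 0
Accessibility: 0R0
Branch closes: q and ¬q both at 0.
Every branch closes; the branch above is one of them.

No, unsatisfiable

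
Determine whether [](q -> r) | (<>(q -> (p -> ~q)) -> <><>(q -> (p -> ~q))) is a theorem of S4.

Valid

Tableau for the negation ~([](q -> r) | (<>(q -> (p -> ~q)) -> <><>(q -> (p -> ~q)))):
1. ~([](q -> r) | (<>(q -> (p -> ~q)) -> <><>(q -> (p -> ~q)))), w0
2. ~[](q -> r), w0   [~|-rule on 1]
3. ~(<>(q -> (p -> ~q)) -> <><>(q -> (p -> ~q))), w0   [~|-rule on 1]
4. <>(q -> (p -> ~q)), w0   [~->-rule on 3]
5. ~<><>(q -> (p -> ~q)), w0   [~->-rule on 3]
6. ~<>(q -> (p -> ~q)), w0   [~<>-rule on 5 via w0Rw0]
7. ~(q -> (p -> ~q)), w0   [~<>-rule on 6 via w0Rw0]
8. q, w0   [~->-rule on 7]
9. ~(p -> ~q), w0   [~->-rule on 7]
10. p, w0   [~->-rule on 9]
11. ~(q -> r), w1   [~[]-rule on 2: fresh world w1, w0Rw1]
12. q, w1   [~->-rule on 11]
13. ~r, w1   [~->-rule on 11]
14. ~<>(q -> (p -> ~q)), w1   [~<>-rule on 5 via w0Rw1]
15. ~(q -> (p -> ~q)), w1   [~<>-rule on 6 via w0Rw1]
16. ~(p -> ~q), w1   [~->-rule on 15]
17. p, w1   [~->-rule on 16]
18. q -> (p -> ~q), w2   [<>-rule on 4: fresh world w2, w0Rw2]
19. ~<>(q -> (p -> ~q)), w2   [~<>-rule on 5 via w0Rw2]
20. ~(q -> (p -> ~q)), w2   [~<>-rule on 6 via w0Rw2]
21. q, w2   [~->-rule on 20]
22. ~(p -> ~q), w2   [~->-rule on 20]
23. p, w2   [~->-rule on 22]
24. p -> ~q, w2   [->-rule on 18 (branches; this branch)]
25. ~q, w2   [->-rule on 24 (branches; this branch)]
Accessibility: w0Rw0, w0Rw1, w0Rw2, w1Rw1, w2Rw2
Branch closes: q and ~q both at w2.
Every branch of the negation's tableau closes; the branch above is one of them.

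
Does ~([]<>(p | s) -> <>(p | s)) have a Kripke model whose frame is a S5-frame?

Unsatisfiable

1. ~([]<>(p | s) -> <>(p | s)), u
2. []<>(p | s), u   [~->-rule on 1]
3. ~<>(p | s), u   [~->-rule on 1]
4. <>(p | s), u   [[]-rule on 2 via uRu]
5. ~(p | s), u   [~<>-rule on 3 via uRu]
6. ~p, u   [~|-rule on 5]
7. ~s, u   [~|-rule on 5]
8. p | s, v   [<>-rule on 4: fresh world v, uRv]
9. <>(p | s), v   [[]-rule on 2 via uRv]
10. ~(p | s), v   [~<>-rule on 3 via uRv]
11. ~p, v   [~|-rule on 10]
12. ~s, v   [~|-rule on 10]
13. s, v   [|-rule on 8 (branches; this branch)]
Accessibility: uRu, uRv, vRu, vRv
Branch closes: s and ~s both at v.
(One branch shown.) All branches close.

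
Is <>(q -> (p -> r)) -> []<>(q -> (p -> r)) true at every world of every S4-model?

Tableau for the negation ~(<>(q -> (p -> r)) -> []<>(q -> (p -> r))):
1. ~(<>(q -> (p -> r)) -> []<>(q -> (p -> r))), 0
2. <>(q -> (p -> r)), 0
3. ~[]<>(q -> (p -> r)), 0
4. q -> (p -> r), 1
5. p -> r, 1
6. r, 1
7. ~<>(q -> (p -> r)), 2
8. ~(q -> (p -> r)), 2
9. q, 2
10. ~(p -> r), 2
11. p, 2
12. ~r, 2
Accessibility: 0R0, 0R1, 0R2, 1R1, 2R2
The negation has an open branch (countermodel exists).

No, not valid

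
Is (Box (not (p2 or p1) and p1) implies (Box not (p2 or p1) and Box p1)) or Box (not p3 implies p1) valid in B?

Yes, valid

Tableau for the negation not ((Box (not (p2 or p1) and p1) implies (Box not (p2 or p1) and Box p1)) or Box (not p3 implies p1)):
1. not ((Box (not (p2 or p1) and p1) implies (Box not (p2 or p1) and Box p1)) or Box (not p3 implies p1)), u
2. not (Box (not (p2 or p1) and p1) implies (Box not (p2 or p1) and Box p1)), u   [neg-or-rule on 1]
3. not Box (not p3 implies p1), u   [neg-or-rule on 1]
4. Box (not (p2 or p1) and p1), u   [neg-implies-rule on 2]
5. not (Box not (p2 or p1) and Box p1), u   [neg-implies-rule on 2]
6. not (p2 or p1) and p1, u   [Box-rule on 4 via uRu]
7. not (p2 or p1), u   [and-rule on 6]
8. p1, u   [and-rule on 6]
9. not p2, u   [neg-or-rule on 7]
10. not p1, u   [neg-or-rule on 7]
Accessibility: uRu
Branch closes: p1 and not p1 both at u.
All branches of the negation close; one closing branch shown above.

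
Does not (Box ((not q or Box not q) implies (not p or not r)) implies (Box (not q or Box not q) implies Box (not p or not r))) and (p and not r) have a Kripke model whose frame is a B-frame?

Unsatisfiable

1. not (Box ((not q or Box not q) implies (not p or not r)) implies (Box (not q or Box not q) implies Box (not p or not r))) and (p and not r), u
2. not (Box ((not q or Box not q) implies (not p or not r)) implies (Box (not q or Box not q) implies Box (not p or not r))), u
3. p and not r, u
4. Box ((not q or Box not q) implies (not p or not r)), u
5. not (Box (not q or Box not q) implies Box (not p or not r)), u
6. p, u
7. not r, u
8. Box (not q or Box not q), u
9. not Box (not p or not r), u
10. (not q or Box not q) implies (not p or not r), u
11. not q or Box not q, u
12. not p or not r, u
13. Box not q, u
14. not q, u
15. not (not p or not r), v
16. p, v
17. r, v
18. (not q or Box not q) implies (not p or not r), v
19. not q or Box not q, v
20. not q, v
21. not p or not r, v
22. Box not q, v
23. not r, v
Accessibility: uRu, uRv, vRu, vRv
Branch closes: r and not r both at v.
All branches of the tableau close; one closing branch shown above.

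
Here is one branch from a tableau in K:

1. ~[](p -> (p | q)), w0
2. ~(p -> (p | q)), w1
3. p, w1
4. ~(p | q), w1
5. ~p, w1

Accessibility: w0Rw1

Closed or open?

Both p and ~p appear at w1.

Closed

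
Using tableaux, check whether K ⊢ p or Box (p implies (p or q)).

Tableau for the negation not (p or Box (p implies (p or q))):
1. not (p or Box (p implies (p or q))), 0
2. not p, 0
3. not Box (p implies (p or q)), 0
4. not (p implies (p or q)), 1
5. p, 1
6. not (p or q), 1
7. not p, 1
8. not q, 1
Accessibility: 0R1
Branch closes: p and not p both at 1.
All branches of the negation close; one closing branch shown above.

Valid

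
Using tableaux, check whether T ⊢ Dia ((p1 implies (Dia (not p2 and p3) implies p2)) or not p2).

Tableau for the negation not Dia ((p1 implies (Dia (not p2 and p3) implies p2)) or not p2):
1. not Dia ((p1 implies (Dia (not p2 and p3) implies p2)) or not p2), u
2. not ((p1 implies (Dia (not p2 and p3) implies p2)) or not p2), u
3. not (p1 implies (Dia (not p2 and p3) implies p2)), u
4. p2, u
5. p1, u
6. not (Dia (not p2 and p3) implies p2), u
7. Dia (not p2 and p3), u
8. not p2, u
Accessibility: uRu
Branch closes: p2 and not p2 both at u.
All branches of the negation close; one closing branch shown above.

Yes, valid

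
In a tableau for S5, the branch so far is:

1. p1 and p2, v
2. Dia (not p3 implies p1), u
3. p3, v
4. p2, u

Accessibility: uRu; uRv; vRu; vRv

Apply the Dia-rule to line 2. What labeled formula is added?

a fresh world w with uRw, and not p3 implies p1 at w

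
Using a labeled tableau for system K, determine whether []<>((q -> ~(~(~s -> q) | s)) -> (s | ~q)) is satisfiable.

1. []<>((q -> ~(~(~s -> q) | s)) -> (s | ~q)), u

Yes, satisfiable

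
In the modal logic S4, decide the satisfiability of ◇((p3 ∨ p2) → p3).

Satisfiable (open branch found)

1. ◇((p3 ∨ p2) → p3), u
2. (p3 ∨ p2) → p3, v
3. p3, v
Accessibility: uRu, uRv, vRv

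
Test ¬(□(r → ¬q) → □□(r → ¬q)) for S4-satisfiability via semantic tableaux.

1. ¬(□(r → ¬q) → □□(r → ¬q)), w0
2. □(r → ¬q), w0
3. ¬□□(r → ¬q), w0
4. r → ¬q, w0
5. ¬q, w0
6. ¬□(r → ¬q), w1
7. r → ¬q, w1
8. ¬q, w1
9. ¬(r → ¬q), w2
10. r, w2
11. q, w2
12. r → ¬q, w2
13. ¬q, w2
Accessibility: w0Rw0, w0Rw1, w0Rw2, w1Rw1, w1Rw2, w2Rw2
Branch closes: q and ¬q both at w2.
Every branch closes; the branch above is one of them.

No, unsatisfiable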